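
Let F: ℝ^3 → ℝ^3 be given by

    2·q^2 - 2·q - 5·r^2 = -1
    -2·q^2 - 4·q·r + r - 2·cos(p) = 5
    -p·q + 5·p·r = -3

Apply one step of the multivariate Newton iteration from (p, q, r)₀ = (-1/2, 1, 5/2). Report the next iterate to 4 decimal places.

At (-1/2, 1, 5/2): F = (-30.2500, -16.255165, -2.7500).
Jacobian J = [[0, 4·q - 2, -10·r], [2·sin(p), -4·q - 4·r, -4·q + 1], [-q + 5·r, -p, 5·p]].
At the point, J = [[0.0000, 2.0000, -25.0000], [-0.958851, -14.0000, -3.0000], [11.5000, 0.5000, -2.5000]] (det J = -4086.808617).
Solving J·Δ = −F gives Δ = (-0.0008, -0.8865, -1.2809).
Then the next iterate is (p, q, r)₁ = (-0.5008, 0.1135, 1.2191).

(-0.5008, 0.1135, 1.2191)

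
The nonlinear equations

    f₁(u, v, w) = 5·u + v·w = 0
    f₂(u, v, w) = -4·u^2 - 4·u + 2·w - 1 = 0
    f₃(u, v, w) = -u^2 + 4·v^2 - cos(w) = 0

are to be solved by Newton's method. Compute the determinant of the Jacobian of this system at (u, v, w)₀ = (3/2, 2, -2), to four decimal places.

-630.9025

J = [[5, w, v], [-8·u - 4, 0, 2], [-2·u, 8·v, sin(w)]].
At the point, J = [[5.0000, -2.0000, 2.0000], [-16.0000, 0.0000, 2.0000], [-3.0000, 16.0000, -0.909297]].
det J = -630.9025.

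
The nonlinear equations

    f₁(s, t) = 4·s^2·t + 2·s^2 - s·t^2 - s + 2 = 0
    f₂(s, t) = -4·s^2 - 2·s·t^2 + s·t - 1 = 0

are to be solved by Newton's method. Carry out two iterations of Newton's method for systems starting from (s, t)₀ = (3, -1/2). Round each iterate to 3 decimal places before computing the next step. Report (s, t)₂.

(0.507, -0.655)

At (3, -1/2): F = (-1.750, -40.000).
Jacobian J = [[8·s·t + 4·s - t^2 - 1, 4·s^2 - 2·s·t], [-8·s - 2·t^2 + t, -4·s·t + s]].
At the point, J = [[-1.250, 39.000], [-25.000, 9.000]] (det J = 963.750).
Solving J·Δ = −F gives Δ = (-1.602, -0.006).
Then the next iterate is (s, t)₁ = (1.398, -0.506).
Round to (1.398, -0.506) and repeat: F = (0.19716, -10.24088), J = [[-1.32314, 9.23239], [-12.20207, 4.22755]].
Δ = (-0.891, -0.149), so (s, t)₂ = (0.507, -0.655).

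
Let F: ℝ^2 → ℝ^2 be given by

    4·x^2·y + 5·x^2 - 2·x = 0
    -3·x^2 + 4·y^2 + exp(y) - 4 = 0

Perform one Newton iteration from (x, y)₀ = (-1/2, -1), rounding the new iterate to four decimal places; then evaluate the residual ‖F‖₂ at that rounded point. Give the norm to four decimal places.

At (-1/2, -1): F = (1.2500, -0.382121).
Jacobian J = [[8·x·y + 10·x - 2, 4·x^2], [-6·x, 8·y + exp(y)]].
At the point, J = [[-3.0000, 1.0000], [3.0000, -7.632121]] (det J = 19.896362).
Solving J·Δ = −F gives Δ = (0.4603, 0.1309).
Then the next iterate is (x, y)₁ = (-0.0397, -0.8691).
Re-evaluating at (-0.0397, -0.8691): F = (0.081801, -0.564060), so ‖F‖₂ = 0.5700.

0.5700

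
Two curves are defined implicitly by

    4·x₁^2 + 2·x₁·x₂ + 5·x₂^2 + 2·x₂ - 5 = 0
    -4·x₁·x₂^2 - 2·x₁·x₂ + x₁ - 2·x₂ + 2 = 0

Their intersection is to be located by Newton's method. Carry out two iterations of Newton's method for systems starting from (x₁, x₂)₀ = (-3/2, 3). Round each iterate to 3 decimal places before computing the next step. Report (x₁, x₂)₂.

At (-3/2, 3): F = (46.000, 57.500).
Jacobian J = [[8·x₁ + 2·x₂, 2·x₁ + 10·x₂ + 2], [-4·x₂^2 - 2·x₂ + 1, -8·x₁·x₂ - 2·x₁ - 2]].
At the point, J = [[-6.000, 29.000], [-41.000, 37.000]] (det J = 967.000).
Solving J·Δ = −F gives Δ = (-0.036, -1.594).
Then the next iterate is (x₁, x₂)₁ = (-1.536, 1.406).
Round to (-1.536, 1.406) and repeat: F = (12.81413, 14.11691), J = [[-9.476, 12.988], [-9.71934, 18.34893]].
Δ = (1.087, -0.194), so (x₁, x₂)₂ = (-0.449, 1.212).

(-0.449, 1.212)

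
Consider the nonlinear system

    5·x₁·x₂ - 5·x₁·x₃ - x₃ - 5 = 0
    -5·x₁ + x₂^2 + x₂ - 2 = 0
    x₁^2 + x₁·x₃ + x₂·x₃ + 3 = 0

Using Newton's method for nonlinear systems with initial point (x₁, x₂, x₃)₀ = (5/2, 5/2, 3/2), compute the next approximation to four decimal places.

(0.6540, 1.9200, 0.7237)

At (5/2, 5/2, 3/2): F = (6.0000, -5.7500, 16.7500).
Jacobian J = [[5·x₂ - 5·x₃, 5·x₁, -5·x₁ - 1], [-5, 2·x₂ + 1, 0], [2·x₁ + x₃, x₃, x₁ + x₂]].
At the point, J = [[5.0000, 12.5000, -13.5000], [-5.0000, 6.0000, 0.0000], [6.5000, 1.5000, 5.0000]] (det J = 1090.2500).
Solving J·Δ = −F gives Δ = (-1.8460, -0.5800, -0.7763).
Then the next iterate is (x₁, x₂, x₃)₁ = (0.6540, 1.9200, 0.7237).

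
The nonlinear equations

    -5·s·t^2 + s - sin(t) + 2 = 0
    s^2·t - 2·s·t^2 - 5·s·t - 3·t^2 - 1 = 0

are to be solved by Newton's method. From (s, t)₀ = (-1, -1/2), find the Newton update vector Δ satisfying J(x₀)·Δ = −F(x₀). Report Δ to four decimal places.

At (-1, -1/2): F = (2.729426, -4.2500).
Jacobian J = [[-5·t^2 + 1, -10·s·t - cos(t)], [2·s·t - 2·t^2 - 5·t, s^2 - 4·s·t - 5·s - 6·t]].
At the point, J = [[-0.2500, -5.877583], [3.0000, 7.0000]] (det J = 15.882748).
Solving J·Δ = −F gives Δ = (0.3698, 0.4486).

(0.3698, 0.4486)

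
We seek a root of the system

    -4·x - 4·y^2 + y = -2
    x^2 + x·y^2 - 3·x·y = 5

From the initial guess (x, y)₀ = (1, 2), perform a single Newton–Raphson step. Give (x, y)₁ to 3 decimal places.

(-25.500, 8.000)

At (1, 2): F = (-16.000, -6.000).
Jacobian J = [[-4, -8·y + 1], [2·x + y^2 - 3·y, 2·x·y - 3·x]].
At the point, J = [[-4.000, -15.000], [0.000, 1.000]] (det J = -4.000).
Solving J·Δ = −F gives Δ = (-26.500, 6.000).
Then the next iterate is (x, y)₁ = (-25.500, 8.000).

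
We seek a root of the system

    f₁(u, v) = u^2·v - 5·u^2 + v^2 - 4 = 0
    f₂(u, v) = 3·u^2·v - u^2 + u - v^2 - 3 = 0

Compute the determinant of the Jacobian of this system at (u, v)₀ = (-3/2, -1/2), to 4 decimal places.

J = [[2·u·v - 10·u, u^2 + 2·v], [6·u·v - 2·u + 1, 3·u^2 - 2·v]].
At the point, J = [[16.5000, 1.2500], [8.5000, 7.7500]].
det J = 117.2500.

117.2500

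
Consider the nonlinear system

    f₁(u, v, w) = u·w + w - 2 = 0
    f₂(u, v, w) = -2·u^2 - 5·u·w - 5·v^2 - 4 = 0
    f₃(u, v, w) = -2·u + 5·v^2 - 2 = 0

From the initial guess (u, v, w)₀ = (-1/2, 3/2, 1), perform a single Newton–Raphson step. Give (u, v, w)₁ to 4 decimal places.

(-0.0500, 0.8767, 3.1000)

At (-1/2, 3/2, 1): F = (-1.5000, -13.2500, 10.2500).
Jacobian J = [[w, 0, u + 1], [-4·u - 5·w, -10·v, -5·u], [-2, 10·v, 0]].
At the point, J = [[1.0000, 0.0000, 0.5000], [-3.0000, -15.0000, 2.5000], [-2.0000, 15.0000, 0.0000]] (det J = -75.0000).
Solving J·Δ = −F gives Δ = (0.4500, -0.6233, 2.1000).
Then the next iterate is (u, v, w)₁ = (-0.0500, 0.8767, 3.1000).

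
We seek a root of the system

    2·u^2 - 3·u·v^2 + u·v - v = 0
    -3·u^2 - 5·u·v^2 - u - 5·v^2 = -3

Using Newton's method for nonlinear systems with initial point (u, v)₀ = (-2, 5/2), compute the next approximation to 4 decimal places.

(2.9622, 5.5494)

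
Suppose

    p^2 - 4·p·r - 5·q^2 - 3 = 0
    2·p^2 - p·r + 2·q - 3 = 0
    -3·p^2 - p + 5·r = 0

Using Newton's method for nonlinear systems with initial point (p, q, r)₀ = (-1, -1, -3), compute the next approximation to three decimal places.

At (-1, -1, -3): F = (-19.000, -6.000, -17.000).
Jacobian J = [[2·p - 4·r, -10·q, -4·p], [4·p - r, 2, -p], [-6·p - 1, 0, 5]].
At the point, J = [[10.000, 10.000, 4.000], [-1.000, 2.000, 1.000], [5.000, 0.000, 5.000]] (det J = 160.000).
Solving J·Δ = −F gives Δ = (-0.475, 0.825, 3.875).
Then the next iterate is (p, q, r)₁ = (-1.475, -0.175, 0.875).

(-1.475, -0.175, 0.875)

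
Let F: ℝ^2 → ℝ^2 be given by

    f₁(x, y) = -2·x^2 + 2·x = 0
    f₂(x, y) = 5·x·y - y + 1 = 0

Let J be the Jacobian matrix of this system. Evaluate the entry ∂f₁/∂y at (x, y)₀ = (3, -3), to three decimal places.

∂f₁/∂y = 0.
At (3, -3) this is 0.000.

0.000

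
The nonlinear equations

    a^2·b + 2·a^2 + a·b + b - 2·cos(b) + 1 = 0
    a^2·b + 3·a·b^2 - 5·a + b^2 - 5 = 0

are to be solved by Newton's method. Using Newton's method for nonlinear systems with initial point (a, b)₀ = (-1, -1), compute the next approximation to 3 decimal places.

At (-1, -1): F = (0.91940, -3.000).
Jacobian J = [[2·a·b + 4·a + b, a^2 + a + 2·sin(b) + 1], [2·a·b + 3·b^2 - 5, a^2 + 6·a·b + 2·b]].
At the point, J = [[-3.000, -0.68294], [0.000, 5.000]] (det J = -15.000).
Solving J·Δ = −F gives Δ = (0.170, 0.600).
Then the next iterate is (a, b)₁ = (-0.830, -0.400).

(-0.830, -0.400)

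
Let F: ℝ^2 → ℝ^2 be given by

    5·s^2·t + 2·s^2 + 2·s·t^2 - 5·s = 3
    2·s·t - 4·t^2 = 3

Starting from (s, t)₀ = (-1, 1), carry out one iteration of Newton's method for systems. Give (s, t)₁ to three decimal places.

At (-1, 1): F = (7.000, -9.000).
Jacobian J = [[10·s·t + 4·s + 2·t^2 - 5, 5·s^2 + 4·s·t], [2·t, 2·s - 8·t]].
At the point, J = [[-17.000, 1.000], [2.000, -10.000]] (det J = 168.000).
Solving J·Δ = −F gives Δ = (0.363, -0.827).
Then the next iterate is (s, t)₁ = (-0.637, 0.173).

(-0.637, 0.173)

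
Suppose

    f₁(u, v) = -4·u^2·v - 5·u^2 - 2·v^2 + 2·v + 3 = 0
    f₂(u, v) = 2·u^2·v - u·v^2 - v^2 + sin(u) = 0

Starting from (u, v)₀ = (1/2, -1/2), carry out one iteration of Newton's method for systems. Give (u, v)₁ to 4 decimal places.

At (1/2, -1/2): F = (0.7500, -0.145574).
Jacobian J = [[-8·u·v - 10·u, -4·u^2 - 4·v + 2], [4·u·v - v^2 + cos(u), 2·u^2 - 2·u·v - 2·v]].
At the point, J = [[-3.0000, 3.0000], [-0.372417, 2.0000]] (det J = -4.882748).
Solving J·Δ = −F gives Δ = (0.3966, 0.1466).
Then the next iterate is (u, v)₁ = (0.8966, -0.3534).

(0.8966, -0.3534)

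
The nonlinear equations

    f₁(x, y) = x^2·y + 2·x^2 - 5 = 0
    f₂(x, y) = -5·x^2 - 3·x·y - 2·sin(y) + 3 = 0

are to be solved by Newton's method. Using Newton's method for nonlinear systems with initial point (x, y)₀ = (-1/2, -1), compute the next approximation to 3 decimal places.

At (-1/2, -1): F = (-4.750, 1.93294).
Jacobian J = [[2·x·y + 4·x, x^2], [-10·x - 3·y, -3·x - 2·cos(y)]].
At the point, J = [[-1.000, 0.250], [8.000, 0.41940]] (det J = -2.41940).
Solving J·Δ = −F gives Δ = (-1.023, 14.907).
Then the next iterate is (x, y)₁ = (-1.523, 13.907).

(-1.523, 13.907)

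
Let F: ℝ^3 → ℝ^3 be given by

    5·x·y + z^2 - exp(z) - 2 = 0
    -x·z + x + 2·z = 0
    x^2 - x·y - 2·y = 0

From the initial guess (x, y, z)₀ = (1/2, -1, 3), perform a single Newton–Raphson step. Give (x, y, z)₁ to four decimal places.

(2.0664, 1.3531, 1.7551)

At (1/2, -1, 3): F = (-15.585537, 5.0000, 2.7500).
Jacobian J = [[5·y, 5·x, 2·z - exp(z)], [-z + 1, 0, -x + 2], [2·x - y, -x - 2, 0]].
At the point, J = [[-5.0000, 2.5000, -14.085537], [-2.0000, 0.0000, 1.5000], [2.0000, -2.5000, 0.0000]] (det J = -81.677685).
Solving J·Δ = −F gives Δ = (1.5664, 2.3531, -1.2449).
Then the next iterate is (x, y, z)₁ = (2.0664, 1.3531, 1.7551).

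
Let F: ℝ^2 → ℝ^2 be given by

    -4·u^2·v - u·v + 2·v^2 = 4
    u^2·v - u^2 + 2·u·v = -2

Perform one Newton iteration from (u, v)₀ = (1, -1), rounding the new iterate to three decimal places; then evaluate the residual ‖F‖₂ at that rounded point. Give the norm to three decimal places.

0.499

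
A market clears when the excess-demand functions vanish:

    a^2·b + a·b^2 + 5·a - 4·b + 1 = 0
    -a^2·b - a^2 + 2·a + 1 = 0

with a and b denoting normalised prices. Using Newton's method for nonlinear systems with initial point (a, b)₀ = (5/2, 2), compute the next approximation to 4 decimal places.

At (5/2, 2): F = (28.0000, -12.7500).
Jacobian J = [[2·a·b + b^2 + 5, a^2 + 2·a·b - 4], [-2·a·b - 2·a + 2, -a^2]].
At the point, J = [[19.0000, 12.2500], [-13.0000, -6.2500]] (det J = 40.5000).
Solving J·Δ = −F gives Δ = (0.4645, -3.0062).
Then the next iterate is (a, b)₁ = (2.9645, -1.0062).

(2.9645, -1.0062)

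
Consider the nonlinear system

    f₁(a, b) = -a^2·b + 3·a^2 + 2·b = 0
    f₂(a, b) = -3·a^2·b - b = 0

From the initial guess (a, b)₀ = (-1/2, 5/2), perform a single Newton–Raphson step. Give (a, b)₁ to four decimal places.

At (-1/2, 5/2): F = (5.1250, -4.3750).
Jacobian J = [[-2·a·b + 6·a, -a^2 + 2], [-6·a·b, -3·a^2 - 1]].
At the point, J = [[-0.5000, 1.7500], [7.5000, -1.7500]] (det J = -12.2500).
Solving J·Δ = −F gives Δ = (-0.1071, -2.9592).
Then the next iterate is (a, b)₁ = (-0.6071, -0.4592).

(-0.6071, -0.4592)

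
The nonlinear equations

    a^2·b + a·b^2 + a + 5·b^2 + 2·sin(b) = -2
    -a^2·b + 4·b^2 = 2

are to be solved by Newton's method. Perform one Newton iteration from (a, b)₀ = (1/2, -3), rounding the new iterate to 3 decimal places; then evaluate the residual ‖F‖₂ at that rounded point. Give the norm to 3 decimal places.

At (1/2, -3): F = (50.96776, 34.750).
Jacobian J = [[2·a·b + b^2 + 1, a^2 + 2·a·b + 10·b + 2·cos(b)], [-2·a·b, -a^2 + 8·b]].
At the point, J = [[7.000, -34.72998], [3.000, -24.250]] (det J = -65.56005).
Solving J·Δ = −F gives Δ = (-0.444, 1.378).
Then the next iterate is (a, b)₁ = (0.056, -1.622).
Re-evaluating at (0.056, -1.622): F = (13.35528, 8.52862), so ‖F‖₂ = 15.846.

15.846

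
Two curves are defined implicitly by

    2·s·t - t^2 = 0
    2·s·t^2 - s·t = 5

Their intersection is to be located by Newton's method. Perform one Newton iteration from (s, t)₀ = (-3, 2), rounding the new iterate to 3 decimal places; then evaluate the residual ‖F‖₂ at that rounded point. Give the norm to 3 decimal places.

At (-3, 2): F = (-16.000, -23.000).
Jacobian J = [[2·t, 2·s - 2·t], [2·t^2 - t, 4·s·t - s]].
At the point, J = [[4.000, -10.000], [6.000, -21.000]] (det J = -24.000).
Solving J·Δ = −F gives Δ = (4.417, 0.167).
Then the next iterate is (s, t)₁ = (1.417, 2.167).
Re-evaluating at (1.417, 2.167): F = (1.44539, 5.23751), so ‖F‖₂ = 5.433.

5.433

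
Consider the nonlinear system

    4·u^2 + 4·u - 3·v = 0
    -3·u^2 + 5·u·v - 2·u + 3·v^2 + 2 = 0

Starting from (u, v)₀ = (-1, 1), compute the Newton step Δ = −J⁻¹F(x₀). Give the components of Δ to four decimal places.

(0.2609, -1.3478)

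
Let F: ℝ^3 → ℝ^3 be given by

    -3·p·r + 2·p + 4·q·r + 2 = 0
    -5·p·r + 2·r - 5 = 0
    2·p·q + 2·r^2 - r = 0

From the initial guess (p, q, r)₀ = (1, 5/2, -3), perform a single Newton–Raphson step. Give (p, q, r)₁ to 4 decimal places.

At (1, 5/2, -3): F = (-17.0000, 4.0000, 26.0000).
Jacobian J = [[-3·r + 2, 4·r, -3·p + 4·q], [-5·r, 0, -5·p + 2], [2·q, 2·p, 4·r - 1]].
At the point, J = [[11.0000, -12.0000, 7.0000], [15.0000, 0.0000, -3.0000], [5.0000, 2.0000, -13.0000]] (det J = -1884.0000).
Solving J·Δ = −F gives Δ = (0.1412, -0.0977, 2.0393).
Then the next iterate is (p, q, r)₁ = (1.1412, 2.4023, -0.9607).

(1.1412, 2.4023, -0.9607)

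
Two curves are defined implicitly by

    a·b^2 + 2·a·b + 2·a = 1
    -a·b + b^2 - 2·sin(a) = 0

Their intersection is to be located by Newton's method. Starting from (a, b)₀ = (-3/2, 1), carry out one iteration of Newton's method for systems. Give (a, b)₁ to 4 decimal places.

At (-3/2, 1): F = (-8.5000, 4.494990).
Jacobian J = [[b^2 + 2·b + 2, 2·a·b + 2·a], [-b - 2·cos(a), -a + 2·b]].
At the point, J = [[5.0000, -6.0000], [-1.141474, 3.5000]] (det J = 10.651154).
Solving J·Δ = −F gives Δ = (0.2610, -1.1992).
Then the next iterate is (a, b)₁ = (-1.2390, -0.1992).

(-1.2390, -0.1992)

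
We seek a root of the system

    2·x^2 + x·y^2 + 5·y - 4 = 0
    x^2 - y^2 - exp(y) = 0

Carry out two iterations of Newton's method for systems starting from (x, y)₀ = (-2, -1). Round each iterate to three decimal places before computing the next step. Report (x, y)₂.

At (-2, -1): F = (-3.000, 2.63212).
Jacobian J = [[4·x + y^2, 2·x·y + 5], [2·x, -2·y - exp(y)]].
At the point, J = [[-7.000, 9.000], [-4.000, 1.63212]] (det J = 24.57516).
Solving J·Δ = −F gives Δ = (1.163, 1.238).
Then the next iterate is (x, y)₁ = (-0.837, 0.238).
Round to (-0.837, 0.238) and repeat: F = (-1.45627, -0.62478), J = [[-3.29136, 4.60159], [-1.674, -1.74471]].
Δ = (-0.403, 0.028), so (x, y)₂ = (-1.240, 0.266).

(-1.240, 0.266)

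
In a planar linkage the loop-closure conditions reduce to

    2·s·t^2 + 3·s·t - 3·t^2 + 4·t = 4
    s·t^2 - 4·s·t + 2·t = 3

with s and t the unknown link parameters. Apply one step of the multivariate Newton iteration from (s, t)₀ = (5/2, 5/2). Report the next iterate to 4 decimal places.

(0.5883, 2.5458)

At (5/2, 5/2): F = (37.2500, -7.3750).
Jacobian J = [[2·t^2 + 3·t, 4·s·t + 3·s - 6·t + 4], [t^2 - 4·t, 2·s·t - 4·s + 2]].
At the point, J = [[20.0000, 21.5000], [-3.7500, 4.5000]] (det J = 170.6250).
Solving J·Δ = −F gives Δ = (-1.9117, 0.0458).
Then the next iterate is (s, t)₁ = (0.5883, 2.5458).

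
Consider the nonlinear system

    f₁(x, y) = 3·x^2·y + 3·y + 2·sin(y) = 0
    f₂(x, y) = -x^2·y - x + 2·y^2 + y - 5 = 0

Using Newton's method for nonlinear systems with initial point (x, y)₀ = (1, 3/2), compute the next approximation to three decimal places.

At (1, 3/2): F = (10.99499, -1.500).
Jacobian J = [[6·x·y, 3·x^2 + 2·cos(y) + 3], [-2·x·y - 1, -x^2 + 4·y + 1]].
At the point, J = [[9.000, 6.14147], [-4.000, 6.000]] (det J = 78.56590).
Solving J·Δ = −F gives Δ = (-0.957, -0.388).
Then the next iterate is (x, y)₁ = (0.043, 1.112).

(0.043, 1.112)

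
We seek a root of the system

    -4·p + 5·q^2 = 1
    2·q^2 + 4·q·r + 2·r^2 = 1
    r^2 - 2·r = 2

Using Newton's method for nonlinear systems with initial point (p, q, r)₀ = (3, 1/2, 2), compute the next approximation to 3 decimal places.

(-2.625, -1.650, 3.000)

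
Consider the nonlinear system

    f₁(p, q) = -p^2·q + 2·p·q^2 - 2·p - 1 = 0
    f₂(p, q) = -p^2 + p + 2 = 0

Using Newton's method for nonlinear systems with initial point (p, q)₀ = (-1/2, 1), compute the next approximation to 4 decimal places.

(-1.1250, 0.1667)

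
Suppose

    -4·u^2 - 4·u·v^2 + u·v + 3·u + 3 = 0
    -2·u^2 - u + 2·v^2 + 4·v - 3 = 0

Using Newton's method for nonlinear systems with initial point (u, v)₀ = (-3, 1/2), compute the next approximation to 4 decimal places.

At (-3, 1/2): F = (-40.5000, -15.5000).
Jacobian J = [[-8·u - 4·v^2 + v + 3, -8·u·v + u], [-4·u - 1, 4·v + 4]].
At the point, J = [[26.5000, 9.0000], [11.0000, 6.0000]] (det J = 60.0000).
Solving J·Δ = −F gives Δ = (1.7250, -0.5792).
Then the next iterate is (u, v)₁ = (-1.2750, -0.0792).

(-1.2750, -0.0792)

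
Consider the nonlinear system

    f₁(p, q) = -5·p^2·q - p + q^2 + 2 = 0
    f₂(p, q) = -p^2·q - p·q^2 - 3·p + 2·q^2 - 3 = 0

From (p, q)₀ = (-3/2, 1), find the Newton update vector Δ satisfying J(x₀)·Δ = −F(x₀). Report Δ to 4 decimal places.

At (-3/2, 1): F = (-6.7500, 2.7500).
Jacobian J = [[-10·p·q - 1, -5·p^2 + 2·q], [-2·p·q - q^2 - 3, -p^2 - 2·p·q + 4·q]].
At the point, J = [[14.0000, -9.2500], [-1.0000, 4.7500]] (det J = 57.2500).
Solving J·Δ = −F gives Δ = (0.1157, -0.5546).

(0.1157, -0.5546)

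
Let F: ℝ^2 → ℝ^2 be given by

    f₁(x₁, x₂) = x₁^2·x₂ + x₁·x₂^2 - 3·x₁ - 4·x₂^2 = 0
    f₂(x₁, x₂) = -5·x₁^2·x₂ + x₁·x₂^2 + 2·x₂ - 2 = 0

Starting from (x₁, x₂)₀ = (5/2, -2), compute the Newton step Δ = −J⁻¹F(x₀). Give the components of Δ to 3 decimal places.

At (5/2, -2): F = (-26.000, 66.500).
Jacobian J = [[2·x₁·x₂ + x₂^2 - 3, x₁^2 + 2·x₁·x₂ - 8·x₂], [-10·x₁·x₂ + x₂^2, -5·x₁^2 + 2·x₁·x₂ + 2]].
At the point, J = [[-9.000, 12.250], [54.000, -39.250]] (det J = -308.250).
Solving J·Δ = −F gives Δ = (0.668, 2.613).

(0.668, 2.613)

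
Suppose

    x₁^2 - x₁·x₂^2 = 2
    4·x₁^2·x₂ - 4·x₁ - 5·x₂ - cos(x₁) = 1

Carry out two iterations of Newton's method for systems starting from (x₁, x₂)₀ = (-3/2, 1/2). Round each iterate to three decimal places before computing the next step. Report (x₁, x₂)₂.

At (-3/2, 1/2): F = (0.625, 6.92926).
Jacobian J = [[2·x₁ - x₂^2, -2·x₁·x₂], [8·x₁·x₂ + sin(x₁) - 4, 4·x₁^2 - 5]].
At the point, J = [[-3.250, 1.500], [-10.99749, 4.000]] (det J = 3.49624).
Solving J·Δ = −F gives Δ = (2.258, 4.475).
Then the next iterate is (x₁, x₂)₁ = (0.758, 4.975).
Round to (0.758, 4.975) and repeat: F = (-20.18641, -18.19939), J = [[-23.23462, -7.54210], [26.85587, -2.70174]].
Δ = (0.312, -3.637), so (x₁, x₂)₂ = (1.070, 1.338).

(1.070, 1.338)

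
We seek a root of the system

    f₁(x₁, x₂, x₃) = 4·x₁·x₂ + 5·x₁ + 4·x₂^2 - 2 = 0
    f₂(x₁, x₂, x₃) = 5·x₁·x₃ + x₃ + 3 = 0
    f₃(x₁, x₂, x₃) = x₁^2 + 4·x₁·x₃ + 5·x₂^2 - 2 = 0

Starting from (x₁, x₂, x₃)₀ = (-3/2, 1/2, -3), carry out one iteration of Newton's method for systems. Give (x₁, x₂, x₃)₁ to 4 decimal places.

At (-3/2, 1/2, -3): F = (-11.5000, 22.5000, 19.5000).
Jacobian J = [[4·x₂ + 5, 4·x₁ + 8·x₂, 0], [5·x₃, 0, 5·x₁ + 1], [2·x₁ + 4·x₃, 10·x₂, 4·x₁]].
At the point, J = [[7.0000, -2.0000, 0.0000], [-15.0000, 0.0000, -6.5000], [-15.0000, 5.0000, -6.0000]] (det J = 212.5000).
Solving J·Δ = −F gives Δ = (1.8365, 0.6776, -0.7765).
Then the next iterate is (x₁, x₂, x₃)₁ = (0.3365, 1.1776, -3.7765).

(0.3365, 1.1776, -3.7765)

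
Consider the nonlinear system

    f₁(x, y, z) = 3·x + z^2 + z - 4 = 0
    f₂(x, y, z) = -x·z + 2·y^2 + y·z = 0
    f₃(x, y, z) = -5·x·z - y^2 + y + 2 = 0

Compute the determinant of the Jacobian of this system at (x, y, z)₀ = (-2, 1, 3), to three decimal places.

975.000

J = [[3, 0, 2·z + 1], [-z, 4·y + z, -x + y], [-5·z, -2·y + 1, -5·x]].
At the point, J = [[3.000, 0.000, 7.000], [-3.000, 7.000, 3.000], [-15.000, -1.000, 10.000]].
det J = 975.000.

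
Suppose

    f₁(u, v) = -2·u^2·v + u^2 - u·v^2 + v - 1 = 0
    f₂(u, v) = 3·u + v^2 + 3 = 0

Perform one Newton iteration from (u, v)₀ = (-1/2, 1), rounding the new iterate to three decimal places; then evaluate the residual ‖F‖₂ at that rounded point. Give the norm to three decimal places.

0.315

At (-1/2, 1): F = (0.250, 2.500).
Jacobian J = [[-4·u·v + 2·u - v^2, -2·u^2 - 2·u·v + 1], [3, 2·v]].
At the point, J = [[0.000, 1.500], [3.000, 2.000]] (det J = -4.500).
Solving J·Δ = −F gives Δ = (-0.722, -0.167).
Then the next iterate is (u, v)₁ = (-1.222, 0.833).
Re-evaluating at (-1.222, 0.833): F = (-0.31359, 0.02789), so ‖F‖₂ = 0.315.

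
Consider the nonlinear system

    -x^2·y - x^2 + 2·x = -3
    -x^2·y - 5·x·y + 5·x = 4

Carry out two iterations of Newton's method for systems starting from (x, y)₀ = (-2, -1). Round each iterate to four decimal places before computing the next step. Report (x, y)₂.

At (-2, -1): F = (-1.0000, -20.0000).
Jacobian J = [[-2·x·y - 2·x + 2, -x^2], [-2·x·y - 5·y + 5, -x^2 - 5·x]].
At the point, J = [[2.0000, -4.0000], [6.0000, 6.0000]] (det J = 36.0000).
Solving J·Δ = −F gives Δ = (2.3889, 0.9444).
Then the next iterate is (x, y)₁ = (0.3889, -0.0556).
Round to (0.3889, -0.0556) and repeat: F = (3.634966, -1.938977), J = [[1.265446, -0.151243], [5.321246, -2.095743]].
Δ = (-4.2827, -11.7993), so (x, y)₂ = (-3.8938, -11.8549).

(-3.8938, -11.8549)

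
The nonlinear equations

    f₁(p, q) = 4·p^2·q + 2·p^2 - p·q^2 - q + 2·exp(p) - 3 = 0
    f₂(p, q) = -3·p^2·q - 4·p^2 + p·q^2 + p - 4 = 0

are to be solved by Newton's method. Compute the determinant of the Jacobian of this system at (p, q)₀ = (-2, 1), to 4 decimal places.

-174.3307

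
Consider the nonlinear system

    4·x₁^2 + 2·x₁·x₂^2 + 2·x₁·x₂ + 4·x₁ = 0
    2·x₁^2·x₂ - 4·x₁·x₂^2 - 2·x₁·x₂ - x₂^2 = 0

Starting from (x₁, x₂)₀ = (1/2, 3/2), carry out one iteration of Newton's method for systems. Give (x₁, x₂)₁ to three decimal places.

At (1/2, 3/2): F = (6.750, -7.500).
Jacobian J = [[8·x₁ + 2·x₂^2 + 2·x₂ + 4, 4·x₁·x₂ + 2·x₁], [4·x₁·x₂ - 4·x₂^2 - 2·x₂, 2·x₁^2 - 8·x₁·x₂ - 2·x₁ - 2·x₂]].
At the point, J = [[15.500, 4.000], [-9.000, -9.500]] (det J = -111.250).
Solving J·Δ = −F gives Δ = (-0.307, -0.499).
Then the next iterate is (x₁, x₂)₁ = (0.193, 1.001).

(0.193, 1.001)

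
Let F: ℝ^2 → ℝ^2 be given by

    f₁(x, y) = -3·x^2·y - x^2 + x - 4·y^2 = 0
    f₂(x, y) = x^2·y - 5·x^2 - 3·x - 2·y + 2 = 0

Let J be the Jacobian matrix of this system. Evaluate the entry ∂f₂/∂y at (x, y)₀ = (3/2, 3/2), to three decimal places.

0.250

∂f₂/∂y = x^2 - 2.
At (3/2, 3/2) this is 0.250.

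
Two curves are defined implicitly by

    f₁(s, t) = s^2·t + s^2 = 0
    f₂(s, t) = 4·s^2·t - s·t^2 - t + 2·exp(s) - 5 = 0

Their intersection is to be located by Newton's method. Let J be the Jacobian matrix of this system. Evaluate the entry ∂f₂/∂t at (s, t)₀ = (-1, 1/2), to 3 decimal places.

∂f₂/∂t = 4·s^2 - 2·s·t - 1.
At (-1, 1/2) this is 4.000.

4.000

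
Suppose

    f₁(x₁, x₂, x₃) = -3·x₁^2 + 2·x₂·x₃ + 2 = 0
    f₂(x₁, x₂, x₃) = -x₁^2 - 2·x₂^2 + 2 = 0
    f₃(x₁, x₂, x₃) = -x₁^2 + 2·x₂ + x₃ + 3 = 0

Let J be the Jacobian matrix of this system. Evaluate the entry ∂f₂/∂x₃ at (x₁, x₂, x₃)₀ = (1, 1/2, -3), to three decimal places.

0.000

∂f₂/∂x₃ = 0.
At (1, 1/2, -3) this is 0.000.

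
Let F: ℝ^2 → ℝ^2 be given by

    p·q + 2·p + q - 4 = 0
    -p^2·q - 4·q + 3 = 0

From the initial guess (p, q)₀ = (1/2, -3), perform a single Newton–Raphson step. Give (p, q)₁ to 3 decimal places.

(33.500, 24.000)

At (1/2, -3): F = (-7.500, 15.750).
Jacobian J = [[q + 2, p + 1], [-2·p·q, -p^2 - 4]].
At the point, J = [[-1.000, 1.500], [3.000, -4.250]] (det J = -0.250).
Solving J·Δ = −F gives Δ = (33.000, 27.000).
Then the next iterate is (p, q)₁ = (33.500, 24.000).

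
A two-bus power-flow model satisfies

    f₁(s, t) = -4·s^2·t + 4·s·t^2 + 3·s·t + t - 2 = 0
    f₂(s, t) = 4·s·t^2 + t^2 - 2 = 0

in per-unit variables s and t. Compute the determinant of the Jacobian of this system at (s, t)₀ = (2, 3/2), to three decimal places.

-418.500

J = [[-8·s·t + 4·t^2 + 3·t, -4·s^2 + 8·s·t + 3·s + 1], [4·t^2, 8·s·t + 2·t]].
At the point, J = [[-10.500, 15.000], [9.000, 27.000]].
det J = -418.500.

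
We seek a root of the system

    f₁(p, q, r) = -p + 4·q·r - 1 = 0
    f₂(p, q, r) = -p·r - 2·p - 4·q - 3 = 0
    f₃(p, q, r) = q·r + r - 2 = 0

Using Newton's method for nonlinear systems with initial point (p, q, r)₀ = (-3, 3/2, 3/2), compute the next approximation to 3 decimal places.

At (-3, 3/2, 3/2): F = (11.000, 1.500, 1.750).
Jacobian J = [[-1, 4·r, 4·q], [-r - 2, -4, -p], [0, r, q + 1]].
At the point, J = [[-1.000, 6.000, 6.000], [-3.500, -4.000, 3.000], [0.000, 1.500, 2.500]] (det J = 35.500).
Solving J·Δ = −F gives Δ = (2.676, -1.718, 0.331).
Then the next iterate is (p, q, r)₁ = (-0.324, -0.218, 1.831).

(-0.324, -0.218, 1.831)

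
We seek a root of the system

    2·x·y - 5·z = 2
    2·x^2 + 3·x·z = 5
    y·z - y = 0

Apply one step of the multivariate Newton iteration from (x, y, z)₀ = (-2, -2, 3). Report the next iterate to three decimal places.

(-1.000, -2.333, 0.667)

At (-2, -2, 3): F = (-9.000, -15.000, -4.000).
Jacobian J = [[2·y, 2·x, -5], [4·x + 3·z, 0, 3·x], [0, z - 1, y]].
At the point, J = [[-4.000, -4.000, -5.000], [1.000, 0.000, -6.000], [0.000, 2.000, -2.000]] (det J = -66.000).
Solving J·Δ = −F gives Δ = (1.000, -0.333, -2.333).
Then the next iterate is (x, y, z)₁ = (-1.000, -2.333, 0.667).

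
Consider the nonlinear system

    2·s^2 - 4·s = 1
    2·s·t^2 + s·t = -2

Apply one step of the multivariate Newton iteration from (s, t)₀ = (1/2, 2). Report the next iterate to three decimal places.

At (1/2, 2): F = (-2.500, 7.000).
Jacobian J = [[4·s - 4, 0], [2·t^2 + t, 4·s·t + s]].
At the point, J = [[-2.000, 0.000], [10.000, 4.500]] (det J = -9.000).
Solving J·Δ = −F gives Δ = (-1.250, 1.222).
Then the next iterate is (s, t)₁ = (-0.750, 3.222).

(-0.750, 3.222)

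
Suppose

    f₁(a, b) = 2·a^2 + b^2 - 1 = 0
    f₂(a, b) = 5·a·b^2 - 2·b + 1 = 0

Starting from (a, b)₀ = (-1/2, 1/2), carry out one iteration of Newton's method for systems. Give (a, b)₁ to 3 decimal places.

At (-1/2, 1/2): F = (-0.250, -0.625).
Jacobian J = [[4·a, 2·b], [5·b^2, 10·a·b - 2]].
At the point, J = [[-2.000, 1.000], [1.250, -4.500]] (det J = 7.750).
Solving J·Δ = −F gives Δ = (-0.226, -0.202).
Then the next iterate is (a, b)₁ = (-0.726, 0.298).

(-0.726, 0.298)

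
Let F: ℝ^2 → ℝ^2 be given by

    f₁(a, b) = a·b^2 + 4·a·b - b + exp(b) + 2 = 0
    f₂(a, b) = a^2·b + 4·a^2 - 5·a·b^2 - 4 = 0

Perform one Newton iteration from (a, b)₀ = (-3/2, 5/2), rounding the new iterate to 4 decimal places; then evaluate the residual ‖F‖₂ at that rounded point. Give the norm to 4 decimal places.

15.1093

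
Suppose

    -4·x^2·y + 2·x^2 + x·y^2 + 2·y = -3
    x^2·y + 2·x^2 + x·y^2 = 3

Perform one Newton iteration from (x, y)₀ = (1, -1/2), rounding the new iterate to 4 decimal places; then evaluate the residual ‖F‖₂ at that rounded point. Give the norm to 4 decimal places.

15.6290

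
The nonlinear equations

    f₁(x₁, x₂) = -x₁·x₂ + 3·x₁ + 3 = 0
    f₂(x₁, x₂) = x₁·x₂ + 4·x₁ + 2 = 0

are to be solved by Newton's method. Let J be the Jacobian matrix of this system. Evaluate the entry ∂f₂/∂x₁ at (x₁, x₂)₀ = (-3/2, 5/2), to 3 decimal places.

6.500

∂f₂/∂x₁ = x₂ + 4.
At (-3/2, 5/2) this is 6.500.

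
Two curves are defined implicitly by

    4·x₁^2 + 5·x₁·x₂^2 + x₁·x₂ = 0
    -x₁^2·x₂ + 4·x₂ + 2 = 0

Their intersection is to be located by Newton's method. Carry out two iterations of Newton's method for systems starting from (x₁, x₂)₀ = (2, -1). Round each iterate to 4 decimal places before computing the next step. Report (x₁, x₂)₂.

(0.6571, -0.8218)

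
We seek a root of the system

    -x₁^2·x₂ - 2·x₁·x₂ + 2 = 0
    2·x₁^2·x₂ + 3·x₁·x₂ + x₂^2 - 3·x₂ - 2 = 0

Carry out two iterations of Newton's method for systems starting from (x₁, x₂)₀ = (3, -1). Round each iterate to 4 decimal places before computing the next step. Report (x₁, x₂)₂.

At (3, -1): F = (17.0000, -25.0000).
Jacobian J = [[-2·x₁·x₂ - 2·x₂, -x₁^2 - 2·x₁], [4·x₁·x₂ + 3·x₂, 2·x₁^2 + 3·x₁ + 2·x₂ - 3]].
At the point, J = [[8.0000, -15.0000], [-15.0000, 22.0000]] (det J = -49.0000).
Solving J·Δ = −F gives Δ = (-0.0204, 1.1224).
Then the next iterate is (x₁, x₂)₁ = (2.9796, 0.1224).
Round to (2.9796, 0.1224) and repeat: F = (0.183925, 0.915229), J = [[-0.974206, -14.837216], [1.826012, 23.939632]].
Δ = (-4.7689, 0.3255), so (x₁, x₂)₂ = (-1.7893, 0.4479).

(-1.7893, 0.4479)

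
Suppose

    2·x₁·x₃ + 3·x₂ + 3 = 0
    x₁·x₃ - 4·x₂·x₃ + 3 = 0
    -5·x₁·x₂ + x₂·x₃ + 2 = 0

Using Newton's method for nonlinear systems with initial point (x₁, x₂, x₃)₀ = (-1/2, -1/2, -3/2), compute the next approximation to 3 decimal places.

At (-1/2, -1/2, -3/2): F = (3.000, 0.750, 1.500).
Jacobian J = [[2·x₃, 3, 2·x₁], [x₃, -4·x₃, x₁ - 4·x₂], [-5·x₂, -5·x₁ + x₃, x₂]].
At the point, J = [[-3.000, 3.000, -1.000], [-1.500, 6.000, 1.500], [2.500, 1.000, -0.500]] (det J = 39.000).
Solving J·Δ = −F gives Δ = (-0.067, -0.538, 1.587).
Then the next iterate is (x₁, x₂, x₃)₁ = (-0.567, -1.038, 0.087).

(-0.567, -1.038, 0.087)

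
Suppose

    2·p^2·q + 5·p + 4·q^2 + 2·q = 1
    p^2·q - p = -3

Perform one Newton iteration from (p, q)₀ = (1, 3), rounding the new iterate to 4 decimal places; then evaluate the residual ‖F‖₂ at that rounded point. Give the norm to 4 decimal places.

At (1, 3): F = (52.0000, 5.0000).
Jacobian J = [[4·p·q + 5, 2·p^2 + 8·q + 2], [2·p·q - 1, p^2]].
At the point, J = [[17.0000, 28.0000], [5.0000, 1.0000]] (det J = -123.0000).
Solving J·Δ = −F gives Δ = (-0.7154, -1.4228).
Then the next iterate is (p, q)₁ = (0.2846, 1.5772).
Re-evaluating at (0.2846, 1.5772): F = (13.783137, 2.843149), so ‖F‖₂ = 14.0733.

14.0733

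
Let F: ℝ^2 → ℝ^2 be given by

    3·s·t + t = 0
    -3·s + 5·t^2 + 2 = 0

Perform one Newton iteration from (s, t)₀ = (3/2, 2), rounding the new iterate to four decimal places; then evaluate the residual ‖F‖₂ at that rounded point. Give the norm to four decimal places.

5.8032

At (3/2, 2): F = (11.0000, 17.5000).
Jacobian J = [[3·t, 3·s + 1], [-3, 10·t]].
At the point, J = [[6.0000, 5.5000], [-3.0000, 20.0000]] (det J = 136.5000).
Solving J·Δ = −F gives Δ = (-0.9066, -1.0110).
Then the next iterate is (s, t)₁ = (0.5934, 0.9890).
Re-evaluating at (0.5934, 0.9890): F = (2.749618, 5.110405), so ‖F‖₂ = 5.8032.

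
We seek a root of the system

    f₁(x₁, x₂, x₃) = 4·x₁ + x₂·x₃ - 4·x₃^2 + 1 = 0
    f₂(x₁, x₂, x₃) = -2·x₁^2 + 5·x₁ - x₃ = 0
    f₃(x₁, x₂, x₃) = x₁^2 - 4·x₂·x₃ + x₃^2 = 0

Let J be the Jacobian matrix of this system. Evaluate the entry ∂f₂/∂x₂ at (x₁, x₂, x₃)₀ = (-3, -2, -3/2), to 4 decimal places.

∂f₂/∂x₂ = 0.
At (-3, -2, -3/2) this is 0.0000.

0.0000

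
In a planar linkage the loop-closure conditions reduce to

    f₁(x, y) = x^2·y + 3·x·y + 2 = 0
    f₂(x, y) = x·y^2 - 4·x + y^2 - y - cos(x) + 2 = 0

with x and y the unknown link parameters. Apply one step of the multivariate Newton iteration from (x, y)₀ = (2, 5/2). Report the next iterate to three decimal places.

At (2, 5/2): F = (27.000, 10.66615).
Jacobian J = [[2·x·y + 3·y, x^2 + 3·x], [y^2 + sin(x) - 4, 2·x·y + 2·y - 1]].
At the point, J = [[17.500, 10.000], [3.15930, 14.000]] (det J = 213.40703).
Solving J·Δ = −F gives Δ = (-1.271, -0.475).
Then the next iterate is (x, y)₁ = (0.729, 2.025).

(0.729, 2.025)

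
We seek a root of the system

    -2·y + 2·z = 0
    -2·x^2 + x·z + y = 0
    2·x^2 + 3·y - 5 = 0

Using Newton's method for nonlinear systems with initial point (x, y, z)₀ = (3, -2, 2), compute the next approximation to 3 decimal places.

At (3, -2, 2): F = (8.000, -14.000, 7.000).
Jacobian J = [[0, -2, 2], [-4·x + z, 1, x], [4·x, 3, 0]].
At the point, J = [[0.000, -2.000, 2.000], [-10.000, 1.000, 3.000], [12.000, 3.000, 0.000]] (det J = -156.000).
Solving J·Δ = −F gives Δ = (-1.359, 3.103, -0.897).
Then the next iterate is (x, y, z)₁ = (1.641, 1.103, 1.103).

(1.641, 1.103, 1.103)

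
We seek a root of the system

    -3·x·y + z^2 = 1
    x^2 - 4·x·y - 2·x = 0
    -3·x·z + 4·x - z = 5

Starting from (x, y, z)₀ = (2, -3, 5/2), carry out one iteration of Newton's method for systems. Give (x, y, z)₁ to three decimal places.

(0.723, -2.234, 1.067)

At (2, -3, 5/2): F = (23.250, 24.000, -14.500).
Jacobian J = [[-3·y, -3·x, 2·z], [2·x - 4·y - 2, -4·x, 0], [-3·z + 4, 0, -3·x - 1]].
At the point, J = [[9.000, -6.000, 5.000], [14.000, -8.000, 0.000], [-3.500, 0.000, -7.000]] (det J = -224.000).
Solving J·Δ = −F gives Δ = (-1.277, 0.766, -1.433).
Then the next iterate is (x, y, z)₁ = (0.723, -2.234, 1.067).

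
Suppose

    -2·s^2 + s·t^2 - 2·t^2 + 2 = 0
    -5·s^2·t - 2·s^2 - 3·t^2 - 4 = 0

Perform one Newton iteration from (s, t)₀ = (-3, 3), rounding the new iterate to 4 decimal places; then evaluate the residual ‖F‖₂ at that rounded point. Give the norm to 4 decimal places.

57.0096

At (-3, 3): F = (-61.0000, -184.0000).
Jacobian J = [[-4·s + t^2, 2·s·t - 4·t], [-10·s·t - 4·s, -5·s^2 - 6·t]].
At the point, J = [[21.0000, -30.0000], [102.0000, -63.0000]] (det J = 1737.0000).
Solving J·Δ = −F gives Δ = (0.9655, -1.3575).
Then the next iterate is (s, t)₁ = (-2.0345, 1.6425).
Re-evaluating at (-2.0345, 1.6425): F = (-17.162680, -54.364899), so ‖F‖₂ = 57.0096.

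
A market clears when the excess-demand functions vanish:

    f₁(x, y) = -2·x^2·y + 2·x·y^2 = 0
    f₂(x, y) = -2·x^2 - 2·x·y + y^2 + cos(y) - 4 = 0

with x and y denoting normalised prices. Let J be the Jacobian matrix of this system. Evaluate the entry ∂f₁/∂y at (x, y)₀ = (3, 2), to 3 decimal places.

6.000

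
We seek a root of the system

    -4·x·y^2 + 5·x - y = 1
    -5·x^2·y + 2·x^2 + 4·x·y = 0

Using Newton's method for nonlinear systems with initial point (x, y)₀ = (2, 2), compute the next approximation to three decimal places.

(1.655, 1.358)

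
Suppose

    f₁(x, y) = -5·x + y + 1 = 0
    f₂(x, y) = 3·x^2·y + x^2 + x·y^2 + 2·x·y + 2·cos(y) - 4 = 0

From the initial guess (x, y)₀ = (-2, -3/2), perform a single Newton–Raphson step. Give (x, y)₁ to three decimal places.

(-0.195, -1.973)

At (-2, -3/2): F = (9.500, -16.35853).
Jacobian J = [[-5, 1], [6·x·y + 2·x + y^2 + 2·y, 3·x^2 + 2·x·y + 2·x - 2·sin(y)]].
At the point, J = [[-5.000, 1.000], [13.250, 15.99499]] (det J = -93.22495).
Solving J·Δ = −F gives Δ = (1.805, -0.473).
Then the next iterate is (x, y)₁ = (-0.195, -1.973).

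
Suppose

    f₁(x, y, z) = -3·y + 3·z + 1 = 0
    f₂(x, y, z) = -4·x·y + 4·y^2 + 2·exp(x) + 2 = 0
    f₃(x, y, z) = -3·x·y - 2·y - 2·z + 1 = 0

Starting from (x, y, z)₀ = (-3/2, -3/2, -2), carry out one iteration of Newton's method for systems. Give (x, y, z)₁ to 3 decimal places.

(-1.722, -1.331, -1.665)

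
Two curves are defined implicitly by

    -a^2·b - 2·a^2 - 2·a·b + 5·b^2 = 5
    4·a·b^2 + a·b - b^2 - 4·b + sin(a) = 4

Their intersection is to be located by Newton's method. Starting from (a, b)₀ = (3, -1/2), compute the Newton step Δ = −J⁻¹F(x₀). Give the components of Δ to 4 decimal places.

(-1.8425, 0.0245)

At (3, -1/2): F = (-14.2500, -0.608880).
Jacobian J = [[-2·a·b - 4·a - 2·b, -a^2 - 2·a + 10·b], [4·b^2 + b + cos(a), 8·a·b + a - 2·b - 4]].
At the point, J = [[-8.0000, -20.0000], [-0.489992, -12.0000]] (det J = 86.200150).
Solving J·Δ = −F gives Δ = (-1.8425, 0.0245).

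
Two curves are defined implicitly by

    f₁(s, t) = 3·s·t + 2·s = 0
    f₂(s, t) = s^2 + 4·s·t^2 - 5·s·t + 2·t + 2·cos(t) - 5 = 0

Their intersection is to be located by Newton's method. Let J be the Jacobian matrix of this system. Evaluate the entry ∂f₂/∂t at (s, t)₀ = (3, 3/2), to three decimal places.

∂f₂/∂t = 8·s·t - 5·s - 2·sin(t) + 2.
At (3, 3/2) this is 21.005.

21.005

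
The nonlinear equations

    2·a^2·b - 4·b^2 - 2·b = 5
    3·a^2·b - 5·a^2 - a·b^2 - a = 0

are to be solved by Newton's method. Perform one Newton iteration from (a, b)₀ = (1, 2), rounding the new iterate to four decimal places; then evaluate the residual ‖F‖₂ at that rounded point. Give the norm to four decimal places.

5.9620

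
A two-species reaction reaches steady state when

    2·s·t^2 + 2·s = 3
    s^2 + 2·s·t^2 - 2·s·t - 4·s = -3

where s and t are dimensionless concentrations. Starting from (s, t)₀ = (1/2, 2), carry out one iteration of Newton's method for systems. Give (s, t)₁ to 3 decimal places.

At (1/2, 2): F = (2.000, 3.250).
Jacobian J = [[2·t^2 + 2, 4·s·t], [2·s + 2·t^2 - 2·t - 4, 4·s·t - 2·s]].
At the point, J = [[10.000, 4.000], [1.000, 3.000]] (det J = 26.000).
Solving J·Δ = −F gives Δ = (0.269, -1.173).
Then the next iterate is (s, t)₁ = (0.769, 0.827).

(0.769, 0.827)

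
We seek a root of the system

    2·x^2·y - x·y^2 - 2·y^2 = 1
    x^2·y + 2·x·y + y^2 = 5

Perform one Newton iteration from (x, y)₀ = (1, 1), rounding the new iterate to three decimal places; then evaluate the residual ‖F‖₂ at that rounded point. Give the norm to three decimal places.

0.141

At (1, 1): F = (-2.000, -1.000).
Jacobian J = [[4·x·y - y^2, 2·x^2 - 2·x·y - 4·y], [2·x·y + 2·y, x^2 + 2·x + 2·y]].
At the point, J = [[3.000, -4.000], [4.000, 5.000]] (det J = 31.000).
Solving J·Δ = −F gives Δ = (0.452, -0.161).
Then the next iterate is (x, y)₁ = (1.452, 0.839).
Re-evaluating at (1.452, 0.839): F = (0.10780, -0.09076), so ‖F‖₂ = 0.141.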